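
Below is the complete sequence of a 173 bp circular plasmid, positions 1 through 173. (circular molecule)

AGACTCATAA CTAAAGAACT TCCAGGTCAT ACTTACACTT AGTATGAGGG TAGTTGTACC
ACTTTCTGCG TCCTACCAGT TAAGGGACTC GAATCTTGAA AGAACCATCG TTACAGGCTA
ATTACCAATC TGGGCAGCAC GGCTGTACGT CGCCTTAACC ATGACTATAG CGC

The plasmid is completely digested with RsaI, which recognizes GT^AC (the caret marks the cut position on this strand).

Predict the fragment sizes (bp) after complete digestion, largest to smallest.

89, 84 bp

RsaI sites (GTAC) start at positions 56, 145.
RsaI cuts after base 2 of each site, so after positions 57, 146.
Circular molecule, 2 cuts → 2 fragments:
  58–146 → 89 bp
  147–173 then 1–57 → 27 + 57 = 84 bp
Sorted largest to smallest: 89, 84 bp.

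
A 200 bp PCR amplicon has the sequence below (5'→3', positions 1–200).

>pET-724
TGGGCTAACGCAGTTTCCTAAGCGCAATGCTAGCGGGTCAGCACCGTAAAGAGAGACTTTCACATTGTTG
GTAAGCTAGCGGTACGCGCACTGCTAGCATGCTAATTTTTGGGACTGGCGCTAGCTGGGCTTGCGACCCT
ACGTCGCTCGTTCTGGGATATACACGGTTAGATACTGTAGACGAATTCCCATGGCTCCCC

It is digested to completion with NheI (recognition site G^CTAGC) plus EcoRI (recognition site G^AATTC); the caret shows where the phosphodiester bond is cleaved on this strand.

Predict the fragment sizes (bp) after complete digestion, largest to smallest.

63, 46, 29, 27, 18, 17 bp

NheI sites (GCTAGC) start at positions 29, 75, 93, 120.
NheI cuts after the first base of each site, so after positions 29, 75, 93, 120.
The EcoRI site (GAATTC) starts at position 183.
EcoRI cuts after the first base of each site, so after position 183.
Combined cut positions: 29, 75, 93, 120, 183.
Linear molecule, 5 cuts → 6 fragments:
  1–29 → 29 bp
  30–75 → 46 bp
  76–93 → 18 bp
  94–120 → 27 bp
  121–183 → 63 bp
  184–200 → 17 bp
Sorted largest to smallest: 63, 46, 29, 27, 18, 17 bp.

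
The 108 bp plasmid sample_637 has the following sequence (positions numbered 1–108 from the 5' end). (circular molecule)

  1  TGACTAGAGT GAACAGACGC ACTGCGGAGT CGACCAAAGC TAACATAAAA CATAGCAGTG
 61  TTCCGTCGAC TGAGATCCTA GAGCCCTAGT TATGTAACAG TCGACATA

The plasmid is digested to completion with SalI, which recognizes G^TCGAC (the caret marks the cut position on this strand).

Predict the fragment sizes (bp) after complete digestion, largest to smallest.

37, 36, 35 bp

SalI sites (GTCGAC) start at positions 29, 65, 100.
SalI cuts after the first base of each site, so after positions 29, 65, 100.
Circular molecule, 3 cuts → 3 fragments:
  30–65 → 36 bp
  66–100 → 35 bp
  101–108 then 1–29 → 8 + 29 = 37 bp
Sorted largest to smallest: 37, 36, 35 bp.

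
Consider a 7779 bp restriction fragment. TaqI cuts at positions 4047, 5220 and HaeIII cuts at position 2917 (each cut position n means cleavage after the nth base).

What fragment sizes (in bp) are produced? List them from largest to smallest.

Combined cut positions (sorted): 2917, 4047, 5220.
Linear molecule, 3 cuts → 4 fragments:
  2917 − 0 = 2917 bp
  4047 − 2917 = 1130 bp
  5220 − 4047 = 1173 bp
  7779 − 5220 = 2559 bp
Sorted largest to smallest: 2917, 2559, 1173, 1130 bp.

2917, 2559, 1173, 1130 bp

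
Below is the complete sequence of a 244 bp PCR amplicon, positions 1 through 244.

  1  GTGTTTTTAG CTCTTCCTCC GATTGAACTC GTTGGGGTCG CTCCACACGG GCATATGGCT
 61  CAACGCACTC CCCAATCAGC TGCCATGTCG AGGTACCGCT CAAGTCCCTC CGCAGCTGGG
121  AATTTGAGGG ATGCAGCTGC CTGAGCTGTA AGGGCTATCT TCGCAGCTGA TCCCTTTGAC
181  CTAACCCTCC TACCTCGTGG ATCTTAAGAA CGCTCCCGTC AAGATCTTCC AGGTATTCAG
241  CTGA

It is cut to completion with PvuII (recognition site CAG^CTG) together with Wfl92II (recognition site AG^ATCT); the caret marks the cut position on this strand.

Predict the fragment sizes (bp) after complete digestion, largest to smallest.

79, 57, 36, 30, 21, 17, 4 bp

PvuII sites (CAGCTG) start at positions 77, 113, 134, 164, 238.
PvuII cuts after base 3 of each site, so after positions 79, 115, 136, 166, 240.
The Wfl92II site (AGATCT) starts at position 222.
Wfl92II cuts after base 2 of each site, so after position 223.
Combined cut positions: 79, 115, 136, 166, 223, 240.
Linear molecule, 6 cuts → 7 fragments:
  1–79 → 79 bp
  80–115 → 36 bp
  116–136 → 21 bp
  137–166 → 30 bp
  167–223 → 57 bp
  224–240 → 17 bp
  241–244 → 4 bp
Sorted largest to smallest: 79, 57, 36, 30, 21, 17, 4 bp.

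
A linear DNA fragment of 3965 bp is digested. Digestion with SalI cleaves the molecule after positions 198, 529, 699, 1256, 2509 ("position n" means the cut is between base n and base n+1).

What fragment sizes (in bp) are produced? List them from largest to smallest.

Linear molecule, 5 cuts → 6 fragments:
  198 − 0 = 198 bp
  529 − 198 = 331 bp
  699 − 529 = 170 bp
  1256 − 699 = 557 bp
  2509 − 1256 = 1253 bp
  3965 − 2509 = 1456 bp
Sorted largest to smallest: 1456, 1253, 557, 331, 198, 170 bp.

1456, 1253, 557, 331, 198, 170 bp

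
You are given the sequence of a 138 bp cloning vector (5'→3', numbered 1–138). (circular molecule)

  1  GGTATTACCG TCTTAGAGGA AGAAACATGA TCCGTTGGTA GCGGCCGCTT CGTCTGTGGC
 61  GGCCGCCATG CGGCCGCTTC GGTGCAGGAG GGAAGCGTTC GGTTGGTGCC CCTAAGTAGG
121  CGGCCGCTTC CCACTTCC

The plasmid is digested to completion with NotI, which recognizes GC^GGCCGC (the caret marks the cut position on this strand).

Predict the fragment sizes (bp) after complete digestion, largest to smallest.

NotI sites (GCGGCCGC) start at positions 41, 59, 70, 120.
NotI cuts after base 2 of each site, so after positions 42, 60, 71, 121.
Circular molecule, 4 cuts → 4 fragments:
  43–60 → 18 bp
  61–71 → 11 bp
  72–121 → 50 bp
  122–138 then 1–42 → 17 + 42 = 59 bp
Sorted largest to smallest: 59, 50, 18, 11 bp.

59, 50, 18, 11 bp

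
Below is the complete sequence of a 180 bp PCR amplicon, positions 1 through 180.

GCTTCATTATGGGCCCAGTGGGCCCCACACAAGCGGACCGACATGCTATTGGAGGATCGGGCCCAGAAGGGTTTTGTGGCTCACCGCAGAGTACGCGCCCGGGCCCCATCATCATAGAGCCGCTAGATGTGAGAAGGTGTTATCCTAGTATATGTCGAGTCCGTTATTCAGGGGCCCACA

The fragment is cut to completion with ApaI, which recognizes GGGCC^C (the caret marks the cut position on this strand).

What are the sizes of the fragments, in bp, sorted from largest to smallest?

71, 42, 39, 15, 9, 4 bp

ApaI sites (GGGCCC) start at positions 11, 20, 59, 101, 172.
ApaI cuts after base 5 of each site (before the last base), so after positions 15, 24, 63, 105, 176.
Linear molecule, 5 cuts → 6 fragments:
  1–15 → 15 bp
  16–24 → 9 bp
  25–63 → 39 bp
  64–105 → 42 bp
  106–176 → 71 bp
  177–180 → 4 bp
Sorted largest to smallest: 71, 42, 39, 15, 9, 4 bp.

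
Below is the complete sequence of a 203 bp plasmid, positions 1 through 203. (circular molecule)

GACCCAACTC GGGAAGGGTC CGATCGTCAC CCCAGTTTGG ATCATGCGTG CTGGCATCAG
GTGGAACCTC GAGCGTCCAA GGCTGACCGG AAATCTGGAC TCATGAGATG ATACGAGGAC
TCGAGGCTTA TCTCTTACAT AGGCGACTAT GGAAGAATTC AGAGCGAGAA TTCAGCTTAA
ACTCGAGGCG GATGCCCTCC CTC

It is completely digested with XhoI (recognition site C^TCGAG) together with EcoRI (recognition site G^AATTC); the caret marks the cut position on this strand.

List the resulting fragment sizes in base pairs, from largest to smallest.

XhoI sites (CTCGAG) start at positions 68, 120, 182.
XhoI cuts after the first base of each site, so after positions 68, 120, 182.
EcoRI sites (GAATTC) start at positions 155, 168.
EcoRI cuts after the first base of each site, so after positions 155, 168.
Combined cut positions: 68, 120, 155, 168, 182.
Circular molecule, 5 cuts → 5 fragments:
  69–120 → 52 bp
  121–155 → 35 bp
  156–168 → 13 bp
  169–182 → 14 bp
  183–203 then 1–68 → 21 + 68 = 89 bp
Sorted largest to smallest: 89, 52, 35, 14, 13 bp.

89, 52, 35, 14, 13 bp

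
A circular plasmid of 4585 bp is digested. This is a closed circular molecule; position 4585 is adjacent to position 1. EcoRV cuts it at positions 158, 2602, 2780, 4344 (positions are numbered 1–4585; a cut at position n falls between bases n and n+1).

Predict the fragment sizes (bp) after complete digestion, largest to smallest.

2444, 1564, 399, 178 bp

Circular molecule, 4 cuts → 4 fragments:
  2602 − 158 = 2444 bp
  2780 − 2602 = 178 bp
  4344 − 2780 = 1564 bp
  wrap: 4585 − 4344 + 158 = 399 bp
Sorted largest to smallest: 2444, 1564, 399, 178 bp.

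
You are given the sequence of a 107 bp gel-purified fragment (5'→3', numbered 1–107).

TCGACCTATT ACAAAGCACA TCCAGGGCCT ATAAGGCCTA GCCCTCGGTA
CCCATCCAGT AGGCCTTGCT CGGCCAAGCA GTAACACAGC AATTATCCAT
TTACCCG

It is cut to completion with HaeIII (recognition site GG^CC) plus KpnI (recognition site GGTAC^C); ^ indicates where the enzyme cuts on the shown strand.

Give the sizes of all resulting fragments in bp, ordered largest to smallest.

34, 27, 15, 12, 10, 9 bp

HaeIII sites (GGCC) start at positions 26, 35, 62, 72.
HaeIII cuts after base 2 of each site, so after positions 27, 36, 63, 73.
The KpnI site (GGTACC) starts at position 47.
KpnI cuts after base 5 of each site (before the last base), so after position 51.
Combined cut positions: 27, 36, 51, 63, 73.
Linear molecule, 5 cuts → 6 fragments:
  1–27 → 27 bp
  28–36 → 9 bp
  37–51 → 15 bp
  52–63 → 12 bp
  64–73 → 10 bp
  74–107 → 34 bp
Sorted largest to smallest: 34, 27, 15, 12, 10, 9 bp.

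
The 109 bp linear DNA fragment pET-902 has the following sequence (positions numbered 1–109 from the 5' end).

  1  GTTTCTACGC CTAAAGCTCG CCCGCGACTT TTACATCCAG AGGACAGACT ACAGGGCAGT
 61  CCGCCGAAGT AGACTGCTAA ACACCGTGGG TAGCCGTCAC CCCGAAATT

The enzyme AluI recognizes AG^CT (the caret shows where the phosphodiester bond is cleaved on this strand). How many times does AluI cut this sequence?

AGCT occurs starting at position 15.
AluI cuts at 1 site.

1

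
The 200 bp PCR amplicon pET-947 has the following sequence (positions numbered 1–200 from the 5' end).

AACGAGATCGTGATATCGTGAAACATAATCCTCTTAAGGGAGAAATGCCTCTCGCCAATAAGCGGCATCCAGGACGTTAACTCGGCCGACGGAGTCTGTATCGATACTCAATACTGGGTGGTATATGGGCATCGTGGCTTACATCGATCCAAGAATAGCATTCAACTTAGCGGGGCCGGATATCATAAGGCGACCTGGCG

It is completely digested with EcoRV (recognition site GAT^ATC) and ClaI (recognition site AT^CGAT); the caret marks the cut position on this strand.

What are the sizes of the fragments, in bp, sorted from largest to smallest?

EcoRV sites (GATATC) start at positions 12, 179.
EcoRV cuts after base 3 of each site, so after positions 14, 181.
ClaI sites (ATCGAT) start at positions 100, 143.
ClaI cuts after base 2 of each site, so after positions 101, 144.
Combined cut positions: 14, 101, 144, 181.
Linear molecule, 4 cuts → 5 fragments:
  1–14 → 14 bp
  15–101 → 87 bp
  102–144 → 43 bp
  145–181 → 37 bp
  182–200 → 19 bp
Sorted largest to smallest: 87, 43, 37, 19, 14 bp.

87, 43, 37, 19, 14 bp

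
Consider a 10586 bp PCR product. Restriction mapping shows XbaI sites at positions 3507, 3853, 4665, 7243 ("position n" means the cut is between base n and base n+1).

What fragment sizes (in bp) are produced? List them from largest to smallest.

3507, 3343, 2578, 812, 346 bp

Linear molecule, 4 cuts → 5 fragments:
  3507 − 0 = 3507 bp
  3853 − 3507 = 346 bp
  4665 − 3853 = 812 bp
  7243 − 4665 = 2578 bp
  10586 − 7243 = 3343 bp
Sorted largest to smallest: 3507, 3343, 2578, 812, 346 bp.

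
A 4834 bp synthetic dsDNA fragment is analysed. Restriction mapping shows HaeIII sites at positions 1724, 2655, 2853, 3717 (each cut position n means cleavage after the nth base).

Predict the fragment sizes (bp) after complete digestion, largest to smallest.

Linear molecule, 4 cuts → 5 fragments:
  1724 − 0 = 1724 bp
  2655 − 1724 = 931 bp
  2853 − 2655 = 198 bp
  3717 − 2853 = 864 bp
  4834 − 3717 = 1117 bp
Sorted largest to smallest: 1724, 1117, 931, 864, 198 bp.

1724, 1117, 931, 864, 198 bp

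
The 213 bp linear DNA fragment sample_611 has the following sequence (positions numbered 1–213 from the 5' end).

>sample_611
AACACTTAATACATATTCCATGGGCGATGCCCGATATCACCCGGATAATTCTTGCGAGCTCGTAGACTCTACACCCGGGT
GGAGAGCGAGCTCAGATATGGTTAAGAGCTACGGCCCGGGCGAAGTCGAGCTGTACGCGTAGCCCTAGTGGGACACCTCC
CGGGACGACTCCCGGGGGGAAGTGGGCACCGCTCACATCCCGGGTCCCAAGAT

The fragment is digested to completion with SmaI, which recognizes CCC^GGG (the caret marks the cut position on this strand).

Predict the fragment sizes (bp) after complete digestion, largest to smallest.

76, 44, 41, 28, 12, 12 bp

SmaI sites (CCCGGG) start at positions 74, 115, 159, 171, 199.
SmaI cuts after base 3 of each site, so after positions 76, 117, 161, 173, 201.
Linear molecule, 5 cuts → 6 fragments:
  1–76 → 76 bp
  77–117 → 41 bp
  118–161 → 44 bp
  162–173 → 12 bp
  174–201 → 28 bp
  202–213 → 12 bp
Sorted largest to smallest: 76, 44, 41, 28, 12, 12 bp.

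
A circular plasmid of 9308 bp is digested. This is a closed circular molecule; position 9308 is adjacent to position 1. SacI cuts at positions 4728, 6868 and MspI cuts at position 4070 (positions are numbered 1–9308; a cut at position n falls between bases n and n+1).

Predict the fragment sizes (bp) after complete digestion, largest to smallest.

Combined cut positions (sorted): 4070, 4728, 6868.
Circular molecule, 3 cuts → 3 fragments:
  4728 − 4070 = 658 bp
  6868 − 4728 = 2140 bp
  wrap: 9308 − 6868 + 4070 = 6510 bp
Sorted largest to smallest: 6510, 2140, 658 bp.

6510, 2140, 658 bp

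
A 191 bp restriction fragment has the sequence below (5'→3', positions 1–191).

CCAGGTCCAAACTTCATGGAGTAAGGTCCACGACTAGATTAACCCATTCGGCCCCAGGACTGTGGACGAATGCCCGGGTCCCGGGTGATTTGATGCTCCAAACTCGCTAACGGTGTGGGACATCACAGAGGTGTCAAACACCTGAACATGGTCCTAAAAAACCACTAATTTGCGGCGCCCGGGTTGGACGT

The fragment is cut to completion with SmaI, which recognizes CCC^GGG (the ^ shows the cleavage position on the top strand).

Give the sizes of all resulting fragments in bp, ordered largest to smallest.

98, 75, 11, 7 bp

SmaI sites (CCCGGG) start at positions 73, 80, 178.
SmaI cuts after base 3 of each site, so after positions 75, 82, 180.
Linear molecule, 3 cuts → 4 fragments:
  1–75 → 75 bp
  76–82 → 7 bp
  83–180 → 98 bp
  181–191 → 11 bp
Sorted largest to smallest: 98, 75, 11, 7 bp.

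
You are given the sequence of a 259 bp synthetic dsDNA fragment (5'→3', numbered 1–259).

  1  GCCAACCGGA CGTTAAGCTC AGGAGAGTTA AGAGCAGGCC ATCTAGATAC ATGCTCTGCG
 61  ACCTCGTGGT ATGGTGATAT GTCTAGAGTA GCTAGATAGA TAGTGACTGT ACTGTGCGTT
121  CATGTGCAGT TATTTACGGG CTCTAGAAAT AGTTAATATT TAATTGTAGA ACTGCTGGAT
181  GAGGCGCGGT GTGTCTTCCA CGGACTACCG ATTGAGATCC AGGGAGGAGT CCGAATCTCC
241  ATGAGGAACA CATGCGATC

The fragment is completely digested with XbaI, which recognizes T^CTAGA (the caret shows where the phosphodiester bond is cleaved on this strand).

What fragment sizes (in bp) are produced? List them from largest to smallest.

117, 60, 42, 40 bp

XbaI sites (TCTAGA) start at positions 42, 82, 142.
XbaI cuts after the first base of each site, so after positions 42, 82, 142.
Linear molecule, 3 cuts → 4 fragments:
  1–42 → 42 bp
  43–82 → 40 bp
  83–142 → 60 bp
  143–259 → 117 bp
Sorted largest to smallest: 117, 60, 42, 40 bp.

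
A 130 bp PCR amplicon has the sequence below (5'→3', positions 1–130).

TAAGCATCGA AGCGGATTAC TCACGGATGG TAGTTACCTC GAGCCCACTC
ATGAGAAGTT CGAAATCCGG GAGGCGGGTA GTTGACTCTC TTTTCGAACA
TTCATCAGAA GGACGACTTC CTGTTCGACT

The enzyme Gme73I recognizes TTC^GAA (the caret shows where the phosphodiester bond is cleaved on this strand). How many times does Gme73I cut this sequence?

TTCGAA occurs starting at positions 59, 93.
Gme73I cuts at 2 sites.

2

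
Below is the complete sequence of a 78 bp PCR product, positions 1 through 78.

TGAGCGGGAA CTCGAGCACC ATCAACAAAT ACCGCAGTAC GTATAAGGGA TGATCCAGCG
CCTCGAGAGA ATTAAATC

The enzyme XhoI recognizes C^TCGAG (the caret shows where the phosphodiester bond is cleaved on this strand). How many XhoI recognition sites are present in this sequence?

CTCGAG occurs starting at positions 11, 62.
XhoI cuts at 2 sites.

2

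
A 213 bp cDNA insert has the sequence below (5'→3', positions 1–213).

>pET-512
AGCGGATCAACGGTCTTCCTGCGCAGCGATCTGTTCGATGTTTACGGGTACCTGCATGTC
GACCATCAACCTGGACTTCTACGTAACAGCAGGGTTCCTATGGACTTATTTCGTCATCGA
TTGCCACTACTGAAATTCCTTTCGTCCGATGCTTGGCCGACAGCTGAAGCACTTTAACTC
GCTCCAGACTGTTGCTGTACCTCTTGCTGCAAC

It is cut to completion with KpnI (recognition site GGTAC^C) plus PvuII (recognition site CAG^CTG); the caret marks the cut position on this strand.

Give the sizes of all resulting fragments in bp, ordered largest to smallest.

112, 51, 50 bp

The KpnI site (GGTACC) starts at position 47.
KpnI cuts after base 5 of each site (before the last base), so after position 51.
The PvuII site (CAGCTG) starts at position 161.
PvuII cuts after base 3 of each site, so after position 163.
Combined cut positions: 51, 163.
Linear molecule, 2 cuts → 3 fragments:
  1–51 → 51 bp
  52–163 → 112 bp
  164–213 → 50 bp
Sorted largest to smallest: 112, 51, 50 bp.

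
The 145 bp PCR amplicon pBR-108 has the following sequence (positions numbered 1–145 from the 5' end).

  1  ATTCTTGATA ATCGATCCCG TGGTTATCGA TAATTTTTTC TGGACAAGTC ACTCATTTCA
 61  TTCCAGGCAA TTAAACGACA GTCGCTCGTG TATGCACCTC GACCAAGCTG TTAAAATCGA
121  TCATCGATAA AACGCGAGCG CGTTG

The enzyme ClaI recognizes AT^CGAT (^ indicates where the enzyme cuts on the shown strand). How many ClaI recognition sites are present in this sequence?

ATCGAT occurs starting at positions 11, 26, 116, 123.
ClaI cuts at 4 sites.

4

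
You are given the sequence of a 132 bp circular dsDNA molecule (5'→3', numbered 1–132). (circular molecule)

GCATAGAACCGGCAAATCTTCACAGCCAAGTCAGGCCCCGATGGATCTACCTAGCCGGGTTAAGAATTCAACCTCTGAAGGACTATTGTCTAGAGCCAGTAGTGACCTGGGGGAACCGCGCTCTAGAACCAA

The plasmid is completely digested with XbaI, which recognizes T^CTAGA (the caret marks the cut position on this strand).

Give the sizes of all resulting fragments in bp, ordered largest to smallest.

XbaI sites (TCTAGA) start at positions 89, 122.
XbaI cuts after the first base of each site, so after positions 89, 122.
Circular molecule, 2 cuts → 2 fragments:
  90–122 → 33 bp
  123–132 then 1–89 → 10 + 89 = 99 bp
Sorted largest to smallest: 99, 33 bp.

99, 33 bp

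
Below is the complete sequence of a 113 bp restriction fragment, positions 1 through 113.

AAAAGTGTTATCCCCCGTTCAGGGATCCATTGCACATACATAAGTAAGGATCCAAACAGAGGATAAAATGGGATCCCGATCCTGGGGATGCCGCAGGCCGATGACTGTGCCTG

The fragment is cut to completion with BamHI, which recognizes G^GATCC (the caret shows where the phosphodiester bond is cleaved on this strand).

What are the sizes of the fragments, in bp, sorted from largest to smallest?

BamHI sites (GGATCC) start at positions 23, 48, 71.
BamHI cuts after the first base of each site, so after positions 23, 48, 71.
Linear molecule, 3 cuts → 4 fragments:
  1–23 → 23 bp
  24–48 → 25 bp
  49–71 → 23 bp
  72–113 → 42 bp
Sorted largest to smallest: 42, 25, 23, 23 bp.

42, 25, 23, 23 bp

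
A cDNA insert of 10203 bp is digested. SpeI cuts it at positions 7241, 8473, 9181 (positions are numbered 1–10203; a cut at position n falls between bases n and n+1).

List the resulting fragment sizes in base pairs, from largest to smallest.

Linear molecule, 3 cuts → 4 fragments:
  7241 − 0 = 7241 bp
  8473 − 7241 = 1232 bp
  9181 − 8473 = 708 bp
  10203 − 9181 = 1022 bp
Sorted largest to smallest: 7241, 1232, 1022, 708 bp.

7241, 1232, 1022, 708 bp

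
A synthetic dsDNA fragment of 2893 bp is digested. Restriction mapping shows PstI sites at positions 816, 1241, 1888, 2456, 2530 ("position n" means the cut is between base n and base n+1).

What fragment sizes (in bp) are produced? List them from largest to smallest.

Linear molecule, 5 cuts → 6 fragments:
  816 − 0 = 816 bp
  1241 − 816 = 425 bp
  1888 − 1241 = 647 bp
  2456 − 1888 = 568 bp
  2530 − 2456 = 74 bp
  2893 − 2530 = 363 bp
Sorted largest to smallest: 816, 647, 568, 425, 363, 74 bp.

816, 647, 568, 425, 363, 74 bp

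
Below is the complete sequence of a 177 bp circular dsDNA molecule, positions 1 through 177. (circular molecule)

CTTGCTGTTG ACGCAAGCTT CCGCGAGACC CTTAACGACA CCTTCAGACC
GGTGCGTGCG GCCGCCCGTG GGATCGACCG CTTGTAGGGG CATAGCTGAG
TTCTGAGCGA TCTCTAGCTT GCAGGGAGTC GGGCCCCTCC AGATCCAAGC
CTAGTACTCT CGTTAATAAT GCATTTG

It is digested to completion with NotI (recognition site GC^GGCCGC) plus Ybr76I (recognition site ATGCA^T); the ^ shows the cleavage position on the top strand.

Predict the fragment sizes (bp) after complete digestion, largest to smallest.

The NotI site (GCGGCCGC) starts at position 58.
NotI cuts after base 2 of each site, so after position 59.
The Ybr76I site (ATGCAT) starts at position 169.
Ybr76I cuts after base 5 of each site (before the last base), so after position 173.
Combined cut positions: 59, 173.
Circular molecule, 2 cuts → 2 fragments:
  60–173 → 114 bp
  174–177 then 1–59 → 4 + 59 = 63 bp
Sorted largest to smallest: 114, 63 bp.

114, 63 bp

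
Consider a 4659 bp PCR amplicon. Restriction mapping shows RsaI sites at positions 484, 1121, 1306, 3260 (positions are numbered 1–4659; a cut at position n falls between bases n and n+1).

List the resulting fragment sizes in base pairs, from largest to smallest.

Linear molecule, 4 cuts → 5 fragments:
  484 − 0 = 484 bp
  1121 − 484 = 637 bp
  1306 − 1121 = 185 bp
  3260 − 1306 = 1954 bp
  4659 − 3260 = 1399 bp
Sorted largest to smallest: 1954, 1399, 637, 484, 185 bp.

1954, 1399, 637, 484, 185 bp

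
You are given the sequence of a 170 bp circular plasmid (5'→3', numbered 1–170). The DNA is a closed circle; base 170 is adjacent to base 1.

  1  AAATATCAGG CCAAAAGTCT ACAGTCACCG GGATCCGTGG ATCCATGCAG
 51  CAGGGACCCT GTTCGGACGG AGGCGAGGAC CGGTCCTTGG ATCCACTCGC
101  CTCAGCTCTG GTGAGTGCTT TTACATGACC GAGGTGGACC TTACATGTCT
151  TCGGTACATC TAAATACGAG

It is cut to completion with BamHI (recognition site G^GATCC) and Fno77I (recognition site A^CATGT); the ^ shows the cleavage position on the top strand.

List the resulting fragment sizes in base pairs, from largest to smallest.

58, 54, 50, 8 bp

BamHI sites (GGATCC) start at positions 31, 39, 89.
BamHI cuts after the first base of each site, so after positions 31, 39, 89.
The Fno77I site (ACATGT) starts at position 143.
Fno77I cuts after the first base of each site, so after position 143.
Combined cut positions: 31, 39, 89, 143.
Circular molecule, 4 cuts → 4 fragments:
  32–39 → 8 bp
  40–89 → 50 bp
  90–143 → 54 bp
  144–170 then 1–31 → 27 + 31 = 58 bp
Sorted largest to smallest: 58, 54, 50, 8 bp.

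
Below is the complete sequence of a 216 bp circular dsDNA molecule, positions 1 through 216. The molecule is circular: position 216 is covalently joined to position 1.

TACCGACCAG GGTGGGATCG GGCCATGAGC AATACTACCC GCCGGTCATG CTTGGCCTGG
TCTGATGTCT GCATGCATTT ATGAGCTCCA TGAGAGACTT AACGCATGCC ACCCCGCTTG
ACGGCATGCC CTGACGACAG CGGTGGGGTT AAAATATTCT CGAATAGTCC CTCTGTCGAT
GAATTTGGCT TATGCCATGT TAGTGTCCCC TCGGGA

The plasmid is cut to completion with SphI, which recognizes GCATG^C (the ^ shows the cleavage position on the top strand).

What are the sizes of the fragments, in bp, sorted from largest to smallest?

SphI sites (GCATGC) start at positions 71, 104, 124.
SphI cuts after base 5 of each site (before the last base), so after positions 75, 108, 128.
Circular molecule, 3 cuts → 3 fragments:
  76–108 → 33 bp
  109–128 → 20 bp
  129–216 then 1–75 → 88 + 75 = 163 bp
Sorted largest to smallest: 163, 33, 20 bp.

163, 33, 20 bp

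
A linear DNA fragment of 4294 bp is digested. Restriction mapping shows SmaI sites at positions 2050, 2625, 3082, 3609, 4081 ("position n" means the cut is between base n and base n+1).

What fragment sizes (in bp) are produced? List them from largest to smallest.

2050, 575, 527, 472, 457, 213 bp

Linear molecule, 5 cuts → 6 fragments:
  2050 − 0 = 2050 bp
  2625 − 2050 = 575 bp
  3082 − 2625 = 457 bp
  3609 − 3082 = 527 bp
  4081 − 3609 = 472 bp
  4294 − 4081 = 213 bp
Sorted largest to smallest: 2050, 575, 527, 472, 457, 213 bp.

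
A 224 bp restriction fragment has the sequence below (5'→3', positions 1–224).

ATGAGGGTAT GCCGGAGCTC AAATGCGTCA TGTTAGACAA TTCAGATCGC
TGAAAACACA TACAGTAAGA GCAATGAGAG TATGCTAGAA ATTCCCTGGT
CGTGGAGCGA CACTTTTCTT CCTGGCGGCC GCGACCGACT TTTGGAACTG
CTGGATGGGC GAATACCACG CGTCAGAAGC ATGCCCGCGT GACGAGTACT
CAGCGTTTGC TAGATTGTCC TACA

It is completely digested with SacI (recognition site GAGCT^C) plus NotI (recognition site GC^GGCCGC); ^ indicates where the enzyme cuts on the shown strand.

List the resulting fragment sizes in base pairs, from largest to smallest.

107, 98, 19 bp

The SacI site (GAGCTC) starts at position 15.
SacI cuts after base 5 of each site (before the last base), so after position 19.
The NotI site (GCGGCCGC) starts at position 125.
NotI cuts after base 2 of each site, so after position 126.
Combined cut positions: 19, 126.
Linear molecule, 2 cuts → 3 fragments:
  1–19 → 19 bp
  20–126 → 107 bp
  127–224 → 98 bp
Sorted largest to smallest: 107, 98, 19 bp.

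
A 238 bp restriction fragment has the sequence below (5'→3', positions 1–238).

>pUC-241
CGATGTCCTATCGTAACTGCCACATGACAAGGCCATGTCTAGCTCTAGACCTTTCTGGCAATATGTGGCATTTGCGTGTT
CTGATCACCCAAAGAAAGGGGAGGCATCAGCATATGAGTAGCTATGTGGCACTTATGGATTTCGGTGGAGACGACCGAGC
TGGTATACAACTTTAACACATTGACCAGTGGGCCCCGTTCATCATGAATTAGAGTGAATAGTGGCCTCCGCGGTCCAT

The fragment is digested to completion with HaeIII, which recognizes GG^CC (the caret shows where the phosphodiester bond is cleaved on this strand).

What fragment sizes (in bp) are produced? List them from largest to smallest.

HaeIII sites (GGCC) start at positions 31, 191, 223.
HaeIII cuts after base 2 of each site, so after positions 32, 192, 224.
Linear molecule, 3 cuts → 4 fragments:
  1–32 → 32 bp
  33–192 → 160 bp
  193–224 → 32 bp
  225–238 → 14 bp
Sorted largest to smallest: 160, 32, 32, 14 bp.

160, 32, 32, 14 bp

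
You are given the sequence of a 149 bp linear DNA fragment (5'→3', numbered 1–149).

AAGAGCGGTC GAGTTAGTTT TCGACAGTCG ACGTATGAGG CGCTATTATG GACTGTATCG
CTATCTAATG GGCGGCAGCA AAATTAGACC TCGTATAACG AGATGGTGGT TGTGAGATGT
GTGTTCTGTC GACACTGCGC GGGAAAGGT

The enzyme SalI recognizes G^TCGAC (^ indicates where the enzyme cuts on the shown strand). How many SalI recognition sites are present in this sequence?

GTCGAC occurs starting at positions 27, 128.
SalI cuts at 2 sites.

2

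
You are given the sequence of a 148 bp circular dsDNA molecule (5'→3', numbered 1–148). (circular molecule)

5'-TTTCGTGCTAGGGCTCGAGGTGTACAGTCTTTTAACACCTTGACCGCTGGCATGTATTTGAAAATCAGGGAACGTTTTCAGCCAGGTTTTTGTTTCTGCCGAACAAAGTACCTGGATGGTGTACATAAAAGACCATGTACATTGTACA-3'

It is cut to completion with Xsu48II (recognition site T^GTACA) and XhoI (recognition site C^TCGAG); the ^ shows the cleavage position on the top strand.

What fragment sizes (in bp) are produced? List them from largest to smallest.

Xsu48II sites (TGTACA) start at positions 21, 120, 136, 143.
Xsu48II cuts after the first base of each site, so after positions 21, 120, 136, 143.
The XhoI site (CTCGAG) starts at position 14.
XhoI cuts after the first base of each site, so after position 14.
Combined cut positions: 14, 21, 120, 136, 143.
Circular molecule, 5 cuts → 5 fragments:
  15–21 → 7 bp
  22–120 → 99 bp
  121–136 → 16 bp
  137–143 → 7 bp
  144–148 then 1–14 → 5 + 14 = 19 bp
Sorted largest to smallest: 99, 19, 16, 7, 7 bp.

99, 19, 16, 7, 7 bp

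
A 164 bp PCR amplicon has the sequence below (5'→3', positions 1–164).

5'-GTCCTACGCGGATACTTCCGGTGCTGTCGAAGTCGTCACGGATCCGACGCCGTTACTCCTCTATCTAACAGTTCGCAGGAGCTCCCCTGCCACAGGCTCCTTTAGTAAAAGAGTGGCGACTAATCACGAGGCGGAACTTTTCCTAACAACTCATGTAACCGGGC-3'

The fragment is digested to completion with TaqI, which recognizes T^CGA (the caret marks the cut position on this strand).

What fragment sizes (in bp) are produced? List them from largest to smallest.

137, 27 bp

The TaqI site (TCGA) starts at position 27.
TaqI cuts after the first base of each site, so after position 27.
Linear molecule, 1 cut → 2 fragments:
  1–27 → 27 bp
  28–164 → 137 bp
Sorted largest to smallest: 137, 27 bp.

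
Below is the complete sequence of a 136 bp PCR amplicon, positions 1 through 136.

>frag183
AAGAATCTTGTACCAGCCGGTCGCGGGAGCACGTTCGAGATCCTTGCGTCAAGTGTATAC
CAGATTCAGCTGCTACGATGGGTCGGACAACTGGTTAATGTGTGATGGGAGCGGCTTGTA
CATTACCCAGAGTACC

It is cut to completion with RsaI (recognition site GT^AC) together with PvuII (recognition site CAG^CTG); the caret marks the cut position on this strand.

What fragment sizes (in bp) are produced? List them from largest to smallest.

58, 50, 14, 11, 3 bp

RsaI sites (GTAC) start at positions 10, 118, 132.
RsaI cuts after base 2 of each site, so after positions 11, 119, 133.
The PvuII site (CAGCTG) starts at position 67.
PvuII cuts after base 3 of each site, so after position 69.
Combined cut positions: 11, 69, 119, 133.
Linear molecule, 4 cuts → 5 fragments:
  1–11 → 11 bp
  12–69 → 58 bp
  70–119 → 50 bp
  120–133 → 14 bp
  134–136 → 3 bp
Sorted largest to smallest: 58, 50, 14, 11, 3 bp.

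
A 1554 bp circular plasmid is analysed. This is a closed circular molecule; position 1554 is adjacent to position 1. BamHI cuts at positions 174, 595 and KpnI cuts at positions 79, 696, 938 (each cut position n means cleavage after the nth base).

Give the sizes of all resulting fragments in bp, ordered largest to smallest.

Combined cut positions (sorted): 79, 174, 595, 696, 938.
Circular molecule, 5 cuts → 5 fragments:
  174 − 79 = 95 bp
  595 − 174 = 421 bp
  696 − 595 = 101 bp
  938 − 696 = 242 bp
  wrap: 1554 − 938 + 79 = 695 bp
Sorted largest to smallest: 695, 421, 242, 101, 95 bp.

695, 421, 242, 101, 95 bp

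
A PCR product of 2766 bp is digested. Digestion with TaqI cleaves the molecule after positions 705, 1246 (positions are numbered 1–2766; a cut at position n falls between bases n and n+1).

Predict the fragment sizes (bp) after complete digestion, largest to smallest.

Linear molecule, 2 cuts → 3 fragments:
  705 − 0 = 705 bp
  1246 − 705 = 541 bp
  2766 − 1246 = 1520 bp
Sorted largest to smallest: 1520, 705, 541 bp.

1520, 705, 541 bp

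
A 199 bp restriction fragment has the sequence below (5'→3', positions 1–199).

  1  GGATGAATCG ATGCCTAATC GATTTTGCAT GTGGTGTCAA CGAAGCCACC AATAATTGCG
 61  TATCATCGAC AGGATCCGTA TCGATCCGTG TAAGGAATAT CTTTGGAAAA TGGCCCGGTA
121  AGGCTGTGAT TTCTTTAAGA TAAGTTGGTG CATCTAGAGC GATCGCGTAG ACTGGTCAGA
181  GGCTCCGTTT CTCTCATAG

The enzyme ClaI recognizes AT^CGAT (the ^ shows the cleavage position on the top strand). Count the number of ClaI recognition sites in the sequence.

ATCGAT occurs starting at positions 7, 18, 80.
ClaI cuts at 3 sites.

3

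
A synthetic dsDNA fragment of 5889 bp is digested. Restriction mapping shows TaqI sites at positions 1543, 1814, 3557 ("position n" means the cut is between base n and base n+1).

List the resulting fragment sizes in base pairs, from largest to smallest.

2332, 1743, 1543, 271 bp

Linear molecule, 3 cuts → 4 fragments:
  1543 − 0 = 1543 bp
  1814 − 1543 = 271 bp
  3557 − 1814 = 1743 bp
  5889 − 3557 = 2332 bp
Sorted largest to smallest: 2332, 1743, 1543, 271 bp.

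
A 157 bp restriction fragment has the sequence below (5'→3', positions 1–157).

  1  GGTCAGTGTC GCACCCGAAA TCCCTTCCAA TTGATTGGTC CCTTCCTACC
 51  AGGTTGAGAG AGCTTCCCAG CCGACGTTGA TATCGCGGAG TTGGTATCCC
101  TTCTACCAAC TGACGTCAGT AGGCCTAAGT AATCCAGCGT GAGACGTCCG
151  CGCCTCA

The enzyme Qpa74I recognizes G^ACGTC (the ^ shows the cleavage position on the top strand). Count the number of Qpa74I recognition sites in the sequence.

GACGTC occurs starting at positions 112, 143.
Qpa74I cuts at 2 sites.

2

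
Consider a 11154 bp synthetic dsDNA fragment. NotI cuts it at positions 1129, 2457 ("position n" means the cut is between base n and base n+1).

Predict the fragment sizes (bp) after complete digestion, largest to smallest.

Linear molecule, 2 cuts → 3 fragments:
  1129 − 0 = 1129 bp
  2457 − 1129 = 1328 bp
  11154 − 2457 = 8697 bp
Sorted largest to smallest: 8697, 1328, 1129 bp.

8697, 1328, 1129 bp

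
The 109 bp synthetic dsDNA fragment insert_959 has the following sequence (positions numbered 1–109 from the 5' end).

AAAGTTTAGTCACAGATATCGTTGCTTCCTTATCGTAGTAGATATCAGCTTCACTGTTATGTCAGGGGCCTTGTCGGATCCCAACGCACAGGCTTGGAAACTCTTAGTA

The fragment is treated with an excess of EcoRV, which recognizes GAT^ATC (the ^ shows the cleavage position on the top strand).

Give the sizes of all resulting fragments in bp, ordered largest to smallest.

66, 26, 17 bp

EcoRV sites (GATATC) start at positions 15, 41.
EcoRV cuts after base 3 of each site, so after positions 17, 43.
Linear molecule, 2 cuts → 3 fragments:
  1–17 → 17 bp
  18–43 → 26 bp
  44–109 → 66 bp
Sorted largest to smallest: 66, 26, 17 bp.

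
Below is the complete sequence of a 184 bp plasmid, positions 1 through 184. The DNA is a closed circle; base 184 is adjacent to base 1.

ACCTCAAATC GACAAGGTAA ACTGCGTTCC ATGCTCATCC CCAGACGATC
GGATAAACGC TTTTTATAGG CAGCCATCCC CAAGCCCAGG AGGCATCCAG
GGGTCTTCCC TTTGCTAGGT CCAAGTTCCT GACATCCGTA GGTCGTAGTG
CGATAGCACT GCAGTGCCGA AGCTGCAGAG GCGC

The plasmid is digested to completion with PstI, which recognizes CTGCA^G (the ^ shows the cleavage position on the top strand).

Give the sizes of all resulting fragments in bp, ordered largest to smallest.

170, 14 bp

PstI sites (CTGCAG) start at positions 159, 173.
PstI cuts after base 5 of each site (before the last base), so after positions 163, 177.
Circular molecule, 2 cuts → 2 fragments:
  164–177 → 14 bp
  178–184 then 1–163 → 7 + 163 = 170 bp
Sorted largest to smallest: 170, 14 bp.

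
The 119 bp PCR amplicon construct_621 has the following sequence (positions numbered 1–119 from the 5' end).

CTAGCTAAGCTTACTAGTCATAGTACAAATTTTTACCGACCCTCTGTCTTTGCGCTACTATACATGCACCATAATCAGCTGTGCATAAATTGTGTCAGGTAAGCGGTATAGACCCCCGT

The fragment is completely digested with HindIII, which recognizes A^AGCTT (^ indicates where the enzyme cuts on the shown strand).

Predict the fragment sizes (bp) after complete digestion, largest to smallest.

112, 7 bp

The HindIII site (AAGCTT) starts at position 7.
HindIII cuts after the first base of each site, so after position 7.
Linear molecule, 1 cut → 2 fragments:
  1–7 → 7 bp
  8–119 → 112 bp
Sorted largest to smallest: 112, 7 bp.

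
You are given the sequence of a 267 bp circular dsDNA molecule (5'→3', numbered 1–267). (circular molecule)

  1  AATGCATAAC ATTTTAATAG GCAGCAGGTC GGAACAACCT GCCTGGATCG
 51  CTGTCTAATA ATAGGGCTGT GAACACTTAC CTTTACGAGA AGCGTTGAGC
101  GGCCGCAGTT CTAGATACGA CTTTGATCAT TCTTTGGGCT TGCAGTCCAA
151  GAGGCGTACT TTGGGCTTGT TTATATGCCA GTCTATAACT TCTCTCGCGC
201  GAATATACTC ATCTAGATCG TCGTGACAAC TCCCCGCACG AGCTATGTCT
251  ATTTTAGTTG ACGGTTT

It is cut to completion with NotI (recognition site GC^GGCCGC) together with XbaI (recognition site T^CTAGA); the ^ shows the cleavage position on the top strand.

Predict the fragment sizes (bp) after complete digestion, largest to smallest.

The NotI site (GCGGCCGC) starts at position 99.
NotI cuts after base 2 of each site, so after position 100.
XbaI sites (TCTAGA) start at positions 110, 212.
XbaI cuts after the first base of each site, so after positions 110, 212.
Combined cut positions: 100, 110, 212.
Circular molecule, 3 cuts → 3 fragments:
  101–110 → 10 bp
  111–212 → 102 bp
  213–267 then 1–100 → 55 + 100 = 155 bp
Sorted largest to smallest: 155, 102, 10 bp.

155, 102, 10 bp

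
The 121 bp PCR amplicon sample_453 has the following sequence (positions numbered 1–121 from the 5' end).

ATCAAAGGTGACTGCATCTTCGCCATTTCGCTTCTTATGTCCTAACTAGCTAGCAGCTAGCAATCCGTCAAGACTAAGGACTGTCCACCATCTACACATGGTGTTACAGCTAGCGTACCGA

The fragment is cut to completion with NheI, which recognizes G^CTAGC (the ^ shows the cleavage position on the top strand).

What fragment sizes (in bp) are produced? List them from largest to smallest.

NheI sites (GCTAGC) start at positions 49, 56, 109.
NheI cuts after the first base of each site, so after positions 49, 56, 109.
Linear molecule, 3 cuts → 4 fragments:
  1–49 → 49 bp
  50–56 → 7 bp
  57–109 → 53 bp
  110–121 → 12 bp
Sorted largest to smallest: 53, 49, 12, 7 bp.

53, 49, 12, 7 bp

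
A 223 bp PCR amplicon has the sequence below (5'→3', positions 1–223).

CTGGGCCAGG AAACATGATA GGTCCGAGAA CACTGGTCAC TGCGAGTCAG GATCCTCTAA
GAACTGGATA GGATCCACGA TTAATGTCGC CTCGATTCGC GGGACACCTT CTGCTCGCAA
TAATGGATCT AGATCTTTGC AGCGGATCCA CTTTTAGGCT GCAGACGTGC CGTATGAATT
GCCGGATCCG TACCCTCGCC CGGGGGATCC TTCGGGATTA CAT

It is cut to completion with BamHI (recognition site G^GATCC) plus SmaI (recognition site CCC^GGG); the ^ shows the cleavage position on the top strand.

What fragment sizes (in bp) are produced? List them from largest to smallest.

BamHI sites (GGATCC) start at positions 50, 71, 144, 184, 205.
BamHI cuts after the first base of each site, so after positions 50, 71, 144, 184, 205.
The SmaI site (CCCGGG) starts at position 199.
SmaI cuts after base 3 of each site, so after position 201.
Combined cut positions: 50, 71, 144, 184, 201, 205.
Linear molecule, 6 cuts → 7 fragments:
  1–50 → 50 bp
  51–71 → 21 bp
  72–144 → 73 bp
  145–184 → 40 bp
  185–201 → 17 bp
  202–205 → 4 bp
  206–223 → 18 bp
Sorted largest to smallest: 73, 50, 40, 21, 18, 17, 4 bp.

73, 50, 40, 21, 18, 17, 4 bp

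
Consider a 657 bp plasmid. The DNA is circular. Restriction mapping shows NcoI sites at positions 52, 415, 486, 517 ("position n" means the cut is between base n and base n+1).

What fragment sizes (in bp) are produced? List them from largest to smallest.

Circular molecule, 4 cuts → 4 fragments:
  415 − 52 = 363 bp
  486 − 415 = 71 bp
  517 − 486 = 31 bp
  wrap: 657 − 517 + 52 = 192 bp
Sorted largest to smallest: 363, 192, 71, 31 bp.

363, 192, 71, 31 bp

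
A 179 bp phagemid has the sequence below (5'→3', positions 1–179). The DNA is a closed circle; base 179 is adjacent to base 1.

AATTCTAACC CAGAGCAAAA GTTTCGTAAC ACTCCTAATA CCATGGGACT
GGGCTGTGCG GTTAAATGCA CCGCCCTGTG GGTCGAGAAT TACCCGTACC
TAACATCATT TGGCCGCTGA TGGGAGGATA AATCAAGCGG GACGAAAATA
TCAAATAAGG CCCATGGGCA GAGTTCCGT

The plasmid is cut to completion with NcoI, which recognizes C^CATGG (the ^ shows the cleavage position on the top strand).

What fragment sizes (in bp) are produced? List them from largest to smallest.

121, 58 bp

NcoI sites (CCATGG) start at positions 41, 162.
NcoI cuts after the first base of each site, so after positions 41, 162.
Circular molecule, 2 cuts → 2 fragments:
  42–162 → 121 bp
  163–179 then 1–41 → 17 + 41 = 58 bp
Sorted largest to smallest: 121, 58 bp.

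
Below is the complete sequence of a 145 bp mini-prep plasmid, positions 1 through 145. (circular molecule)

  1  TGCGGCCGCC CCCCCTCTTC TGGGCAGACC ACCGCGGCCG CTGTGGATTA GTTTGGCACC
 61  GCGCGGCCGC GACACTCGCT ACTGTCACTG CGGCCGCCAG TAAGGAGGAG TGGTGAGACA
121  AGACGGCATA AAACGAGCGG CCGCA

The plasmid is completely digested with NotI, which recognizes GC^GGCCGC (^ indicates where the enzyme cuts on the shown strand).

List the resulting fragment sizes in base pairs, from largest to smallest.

NotI sites (GCGGCCGC) start at positions 2, 34, 63, 90, 137.
NotI cuts after base 2 of each site, so after positions 3, 35, 64, 91, 138.
Circular molecule, 5 cuts → 5 fragments:
  4–35 → 32 bp
  36–64 → 29 bp
  65–91 → 27 bp
  92–138 → 47 bp
  139–145 then 1–3 → 7 + 3 = 10 bp
Sorted largest to smallest: 47, 32, 29, 27, 10 bp.

47, 32, 29, 27, 10 bp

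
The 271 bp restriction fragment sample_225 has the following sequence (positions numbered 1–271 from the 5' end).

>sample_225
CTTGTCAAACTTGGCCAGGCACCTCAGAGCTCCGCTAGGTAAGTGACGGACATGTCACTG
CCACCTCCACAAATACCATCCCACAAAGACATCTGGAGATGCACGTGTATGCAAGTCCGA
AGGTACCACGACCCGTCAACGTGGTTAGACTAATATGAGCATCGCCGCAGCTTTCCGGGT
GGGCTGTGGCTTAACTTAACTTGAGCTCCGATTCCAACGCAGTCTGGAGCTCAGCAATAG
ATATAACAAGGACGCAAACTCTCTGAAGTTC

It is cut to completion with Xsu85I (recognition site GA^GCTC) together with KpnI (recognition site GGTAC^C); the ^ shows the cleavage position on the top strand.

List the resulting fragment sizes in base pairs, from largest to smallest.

Xsu85I sites (GAGCTC) start at positions 27, 203, 227.
Xsu85I cuts after base 2 of each site, so after positions 28, 204, 228.
The KpnI site (GGTACC) starts at position 122.
KpnI cuts after base 5 of each site (before the last base), so after position 126.
Combined cut positions: 28, 126, 204, 228.
Linear molecule, 4 cuts → 5 fragments:
  1–28 → 28 bp
  29–126 → 98 bp
  127–204 → 78 bp
  205–228 → 24 bp
  229–271 → 43 bp
Sorted largest to smallest: 98, 78, 43, 28, 24 bp.

98, 78, 43, 28, 24 bp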